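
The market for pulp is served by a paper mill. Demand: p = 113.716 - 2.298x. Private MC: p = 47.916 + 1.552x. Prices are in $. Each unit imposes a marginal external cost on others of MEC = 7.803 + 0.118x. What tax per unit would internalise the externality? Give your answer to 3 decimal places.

tax = $9.528 per unit

Social marginal cost = private MC + MEC = 55.719 + 1.670x.
Set SMC = demand: 55.719 + 1.670x = 113.716 - 2.298x → x* = 14.6162.
The Pigouvian tax equals MEC at x*: 7.803 + 0.118×14.6162 = 9.5277.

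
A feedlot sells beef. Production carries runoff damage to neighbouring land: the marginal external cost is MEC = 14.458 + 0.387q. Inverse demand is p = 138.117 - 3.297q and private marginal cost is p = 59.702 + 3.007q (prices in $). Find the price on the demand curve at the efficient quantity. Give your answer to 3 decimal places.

Social marginal cost = private MC + MEC = 74.160 + 3.394q.
Set SMC = demand: 74.160 + 3.394q = 138.117 - 3.297q → q* = 9.5587.
Consumer price on the demand curve at q*: 138.117 − 3.297×9.5587 = 106.6020.

P = $106.602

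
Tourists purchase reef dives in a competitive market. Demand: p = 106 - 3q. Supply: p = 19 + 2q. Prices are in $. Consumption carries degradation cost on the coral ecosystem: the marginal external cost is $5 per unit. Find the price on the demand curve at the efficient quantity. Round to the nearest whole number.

Social marginal benefit = demand − MEC = 101 - 3q.
Set SMB = MC: 101 - 3q = 19 + 2q → q* = 16.4000.
Consumer price on the demand curve at q*: 106 − 3×16.4000 = 56.8000.

P = $57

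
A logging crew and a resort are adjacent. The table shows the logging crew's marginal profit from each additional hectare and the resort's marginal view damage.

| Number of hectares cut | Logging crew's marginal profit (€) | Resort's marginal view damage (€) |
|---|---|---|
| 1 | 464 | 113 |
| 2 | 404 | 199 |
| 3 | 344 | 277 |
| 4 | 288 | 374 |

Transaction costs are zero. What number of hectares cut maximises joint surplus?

3

Bargaining reaches the level where marginal profit last exceeds marginal view damage.
That holds through level 3 (344 ≥ 277) but not at 4 (288 < 374).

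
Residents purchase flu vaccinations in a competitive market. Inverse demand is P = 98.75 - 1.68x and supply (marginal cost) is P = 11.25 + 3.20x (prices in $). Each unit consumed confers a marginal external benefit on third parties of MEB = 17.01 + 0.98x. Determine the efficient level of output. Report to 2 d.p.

x* = 26.80

Social marginal benefit = demand + MEB = 115.76 - 0.70x.
Set SMB = MC: 115.76 - 0.70x = 11.25 + 3.20x → x* = 26.7974.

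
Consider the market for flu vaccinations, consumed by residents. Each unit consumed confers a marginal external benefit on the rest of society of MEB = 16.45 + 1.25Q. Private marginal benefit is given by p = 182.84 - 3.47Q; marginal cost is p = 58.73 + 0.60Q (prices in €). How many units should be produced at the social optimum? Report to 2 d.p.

Q* = 49.84

Social marginal benefit = demand + MEB = 199.29 - 2.22Q.
Set SMB = MC: 199.29 - 2.22Q = 58.73 + 0.60Q → Q* = 49.8440.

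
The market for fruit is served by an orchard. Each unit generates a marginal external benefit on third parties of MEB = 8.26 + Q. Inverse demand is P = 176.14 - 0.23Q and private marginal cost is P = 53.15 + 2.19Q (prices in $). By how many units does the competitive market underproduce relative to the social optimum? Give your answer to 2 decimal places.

41.61 units

Market equilibrium (private): 53.15 + 2.19Q = 176.14 - 0.23Q → Q_m = 50.8223.
Social marginal cost = private MC − MEB = 44.89 + 1.19Q.
Set SMC = demand: 44.89 + 1.19Q = 176.14 - 0.23Q → Q* = 92.4296.
Gap = |50.8223 − 92.4296| = 41.6073.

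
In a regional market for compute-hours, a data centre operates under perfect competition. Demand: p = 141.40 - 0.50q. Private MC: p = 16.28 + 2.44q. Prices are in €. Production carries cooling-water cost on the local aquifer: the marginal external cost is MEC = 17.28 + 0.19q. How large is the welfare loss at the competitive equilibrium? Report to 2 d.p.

DWL = €102.78

Market equilibrium (private): 16.28 + 2.44q = 141.40 - 0.50q → q_m = 42.5578.
Social marginal cost = private MC + MEC = 33.56 + 2.63q.
Set SMC = demand: 33.56 + 2.63q = 141.40 - 0.50q → q* = 34.4537.
The welfare-loss triangle has base |q_m − q*| and height MEC(q_m) (the vertical gap between SMC and demand is zero at q* and MEC at q_m).
DWL = ½ × 8.1041 × 25.3660 = 102.7843.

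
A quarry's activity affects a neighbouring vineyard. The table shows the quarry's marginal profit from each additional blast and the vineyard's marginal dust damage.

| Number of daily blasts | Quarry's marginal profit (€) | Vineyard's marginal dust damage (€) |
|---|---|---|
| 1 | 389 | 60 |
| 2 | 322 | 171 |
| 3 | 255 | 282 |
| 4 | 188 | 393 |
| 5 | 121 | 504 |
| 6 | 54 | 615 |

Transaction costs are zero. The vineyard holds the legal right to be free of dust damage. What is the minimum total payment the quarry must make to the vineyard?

Efficient level: marginal profit ≥ marginal dust damage through level 2, so k* = 2.
With the vineyard holding the right, the quarry must at least compensate total damage at k*: 60 + 171 = 231.

€231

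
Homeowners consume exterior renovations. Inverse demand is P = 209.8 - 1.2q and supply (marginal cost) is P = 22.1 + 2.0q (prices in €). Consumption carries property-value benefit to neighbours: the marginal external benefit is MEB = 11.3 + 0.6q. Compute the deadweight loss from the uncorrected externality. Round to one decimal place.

DWL = €415.7

Market equilibrium (private): 22.1 + 2.0q = 209.8 - 1.2q → q_m = 58.6563.
Social marginal benefit = demand + MEB = 221.1 - 0.6q.
Set SMB = MC: 221.1 - 0.6q = 22.1 + 2.0q → q* = 76.5385.
Between q* and q_m the wedge SMB − MC runs linearly from 0 to MEB(q_m), so the loss is a triangle.
DWL = ½ × 17.8822 × 46.4938 = 415.7057.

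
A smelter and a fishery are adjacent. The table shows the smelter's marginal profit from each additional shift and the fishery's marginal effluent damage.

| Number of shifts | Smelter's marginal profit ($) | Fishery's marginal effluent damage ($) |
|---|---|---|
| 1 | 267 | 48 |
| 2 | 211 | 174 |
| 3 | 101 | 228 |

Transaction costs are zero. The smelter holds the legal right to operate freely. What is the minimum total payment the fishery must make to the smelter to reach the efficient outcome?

$101

Left alone the smelter would choose level 3 (marginal profit stays positive).
Efficient level: k* = 2 (marginal profit ≥ marginal effluent damage through 2).
The fishery must at least cover the smelter's forgone profit from cutting 3→2: 101 = 101.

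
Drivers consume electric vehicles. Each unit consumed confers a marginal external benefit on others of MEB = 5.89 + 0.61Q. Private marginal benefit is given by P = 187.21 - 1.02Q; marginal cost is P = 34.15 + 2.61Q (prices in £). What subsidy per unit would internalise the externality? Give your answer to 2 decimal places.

subsidy = £38.00 per unit

Social marginal benefit = demand + MEB = 193.10 - 0.41Q.
Set SMB = MC: 193.10 - 0.41Q = 34.15 + 2.61Q → Q* = 52.6325.
The Pigouvian subsidy equals MEB at Q*: 5.89 + 0.61×52.6325 = 37.9958.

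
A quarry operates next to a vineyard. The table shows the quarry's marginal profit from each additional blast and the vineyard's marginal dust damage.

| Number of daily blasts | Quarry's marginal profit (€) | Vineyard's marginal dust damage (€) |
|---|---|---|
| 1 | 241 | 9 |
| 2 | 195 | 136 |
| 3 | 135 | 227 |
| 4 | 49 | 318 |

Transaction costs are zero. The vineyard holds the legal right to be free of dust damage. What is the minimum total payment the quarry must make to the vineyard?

€145

Efficient level: marginal profit ≥ marginal dust damage through level 2, so k* = 2.
With the vineyard holding the right, the quarry must at least compensate total damage at k*: 9 + 136 = 145.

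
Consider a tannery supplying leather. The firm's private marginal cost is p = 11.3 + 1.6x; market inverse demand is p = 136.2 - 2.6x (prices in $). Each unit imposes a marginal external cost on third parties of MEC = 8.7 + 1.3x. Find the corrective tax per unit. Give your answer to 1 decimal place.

tax = $36.2 per unit

Social marginal cost = private MC + MEC = 20.0 + 2.9x.
Set SMC = demand: 20.0 + 2.9x = 136.2 - 2.6x → x* = 21.1273.
The Pigouvian tax equals MEC at x*: 8.7 + 1.3×21.1273 = 36.1655.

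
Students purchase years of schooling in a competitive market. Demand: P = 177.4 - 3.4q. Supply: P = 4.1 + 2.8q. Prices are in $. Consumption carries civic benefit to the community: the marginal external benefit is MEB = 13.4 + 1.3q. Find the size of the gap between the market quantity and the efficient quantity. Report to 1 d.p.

Market equilibrium (private): 4.1 + 2.8q = 177.4 - 3.4q → q_m = 27.9516.
Social marginal benefit = demand + MEB = 190.8 - 2.1q.
Set SMB = MC: 190.8 - 2.1q = 4.1 + 2.8q → q* = 38.1020.
Gap = |27.9516 − 38.1020| = 10.1504.

10.2 units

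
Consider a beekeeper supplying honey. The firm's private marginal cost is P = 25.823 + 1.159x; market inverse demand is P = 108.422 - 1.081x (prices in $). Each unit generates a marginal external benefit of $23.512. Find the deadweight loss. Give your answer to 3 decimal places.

Market equilibrium (private): 25.823 + 1.159x = 108.422 - 1.081x → x_m = 36.8746.
Social marginal cost = private MC − MEB = 2.311 + 1.159x.
Set SMC = demand: 2.311 + 1.159x = 108.422 - 1.081x → x* = 47.3710.
The loss is the area between SMC and demand from x* to x_m; with linear curves that's a triangle of height MEB(x_m).
DWL = ½ × 10.4964 × 23.5120 = 123.3957.

DWL = $123.396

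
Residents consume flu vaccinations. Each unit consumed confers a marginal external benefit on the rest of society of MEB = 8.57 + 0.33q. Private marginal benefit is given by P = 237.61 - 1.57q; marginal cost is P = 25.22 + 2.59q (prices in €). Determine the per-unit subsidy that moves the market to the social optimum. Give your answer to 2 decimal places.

Social marginal benefit = demand + MEB = 246.18 - 1.24q.
Set SMB = MC: 246.18 - 1.24q = 25.22 + 2.59q → q* = 57.6919.
The Pigouvian subsidy equals MEB at q*: 8.57 + 0.33×57.6919 = 27.6083.

subsidy = €27.61 per unit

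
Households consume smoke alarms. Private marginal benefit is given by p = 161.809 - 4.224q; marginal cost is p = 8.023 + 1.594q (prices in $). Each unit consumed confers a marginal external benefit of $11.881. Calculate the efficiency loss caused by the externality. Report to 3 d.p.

Market equilibrium (private): 8.023 + 1.594q = 161.809 - 4.224q → q_m = 26.4328.
Social marginal benefit = demand + MEB = 173.690 - 4.224q.
Set SMB = MC: 173.690 - 4.224q = 8.023 + 1.594q → q* = 28.4749.
The welfare-loss triangle has base |q_m − q*| and height MEB(q_m) (the vertical gap between SMB and MC is zero at q* and MEB at q_m).
DWL = ½ × 2.0421 × 11.8810 = 12.1311.

DWL = $12.131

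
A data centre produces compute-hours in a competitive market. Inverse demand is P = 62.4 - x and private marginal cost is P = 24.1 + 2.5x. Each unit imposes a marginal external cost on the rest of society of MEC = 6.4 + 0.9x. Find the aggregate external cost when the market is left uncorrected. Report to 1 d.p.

Market equilibrium (private): 24.1 + 2.5x = 62.4 - x → x_m = 10.9429.
Total external cost = ∫₀^{x_m} (6.4 + 0.9x) dx = 6.4×10.9429 + ½×0.9×10.9429² = 123.9207.

123.9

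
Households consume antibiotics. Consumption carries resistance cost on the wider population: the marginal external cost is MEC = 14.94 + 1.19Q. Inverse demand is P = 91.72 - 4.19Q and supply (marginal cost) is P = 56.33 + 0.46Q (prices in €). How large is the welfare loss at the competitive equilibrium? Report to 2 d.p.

Market equilibrium (private): 56.33 + 0.46Q = 91.72 - 4.19Q → Q_m = 7.6108.
Social marginal benefit = demand − MEC = 76.78 - 5.38Q.
Set SMB = MC: 76.78 - 5.38Q = 56.33 + 0.46Q → Q* = 3.5017.
The welfare-loss triangle has base |Q_m − Q*| and height MEC(Q_m) (the vertical gap between SMB and MC is zero at Q* and MEC at Q_m).
DWL = ½ × 4.1091 × 23.9968 = 49.3026.

DWL = €49.30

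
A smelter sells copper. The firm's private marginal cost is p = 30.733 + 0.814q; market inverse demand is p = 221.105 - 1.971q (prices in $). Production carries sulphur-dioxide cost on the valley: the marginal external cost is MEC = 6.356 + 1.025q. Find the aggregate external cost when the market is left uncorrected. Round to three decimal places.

Market equilibrium (private): 30.733 + 0.814q = 221.105 - 1.971q → q_m = 68.3562.
Total external cost = ∫₀^{q_m} (6.356 + 1.025q) dq = 6.356×68.3562 + ½×1.025×68.3562² = 2829.1642.

$2829.164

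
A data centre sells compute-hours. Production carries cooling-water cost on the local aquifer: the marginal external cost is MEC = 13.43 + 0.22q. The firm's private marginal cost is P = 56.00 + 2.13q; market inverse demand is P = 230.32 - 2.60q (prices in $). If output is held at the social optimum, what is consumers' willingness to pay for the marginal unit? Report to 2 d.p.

P = $145.81

Social marginal cost = private MC + MEC = 69.43 + 2.35q.
Set SMC = demand: 69.43 + 2.35q = 230.32 - 2.60q → q* = 32.5030.
Consumer price on the demand curve at q*: 230.32 − 2.60×32.5030 = 145.8122.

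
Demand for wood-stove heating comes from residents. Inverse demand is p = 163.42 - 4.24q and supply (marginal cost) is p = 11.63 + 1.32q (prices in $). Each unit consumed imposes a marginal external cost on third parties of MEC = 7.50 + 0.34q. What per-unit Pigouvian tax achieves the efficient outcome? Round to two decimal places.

tax = $15.82 per unit

Social marginal benefit = demand − MEC = 155.92 - 4.58q.
Set SMB = MC: 155.92 - 4.58q = 11.63 + 1.32q → q* = 24.4559.
The Pigouvian tax equals MEC at q*: 7.50 + 0.34×24.4559 = 15.8150.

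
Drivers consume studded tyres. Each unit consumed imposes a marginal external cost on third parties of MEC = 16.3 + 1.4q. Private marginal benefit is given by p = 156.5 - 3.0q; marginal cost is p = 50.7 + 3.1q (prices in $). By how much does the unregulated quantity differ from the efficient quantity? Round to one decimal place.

Market equilibrium (private): 50.7 + 3.1q = 156.5 - 3.0q → q_m = 17.3443.
Social marginal benefit = demand − MEC = 140.2 - 4.4q.
Set SMB = MC: 140.2 - 4.4q = 50.7 + 3.1q → q* = 11.9333.
Gap = |17.3443 − 11.9333| = 5.4110.

5.4 units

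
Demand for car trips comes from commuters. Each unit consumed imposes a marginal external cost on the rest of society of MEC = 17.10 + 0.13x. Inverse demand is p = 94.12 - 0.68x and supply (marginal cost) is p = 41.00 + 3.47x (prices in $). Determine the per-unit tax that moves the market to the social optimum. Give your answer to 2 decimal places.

tax = $18.19 per unit

Social marginal benefit = demand − MEC = 77.02 - 0.81x.
Set SMB = MC: 77.02 - 0.81x = 41.00 + 3.47x → x* = 8.4159.
The Pigouvian tax equals MEC at x*: 17.10 + 0.13×8.4159 = 18.1941.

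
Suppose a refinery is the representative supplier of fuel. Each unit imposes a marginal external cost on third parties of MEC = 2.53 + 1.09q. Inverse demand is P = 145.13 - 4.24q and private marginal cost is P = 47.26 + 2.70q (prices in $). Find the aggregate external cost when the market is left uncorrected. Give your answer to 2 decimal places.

$144.07

Market equilibrium (private): 47.26 + 2.70q = 145.13 - 4.24q → q_m = 14.1023.
Total external cost = ∫₀^{q_m} (2.53 + 1.09q) dq = 2.53×14.1023 + ½×1.09×14.1023² = 144.0656.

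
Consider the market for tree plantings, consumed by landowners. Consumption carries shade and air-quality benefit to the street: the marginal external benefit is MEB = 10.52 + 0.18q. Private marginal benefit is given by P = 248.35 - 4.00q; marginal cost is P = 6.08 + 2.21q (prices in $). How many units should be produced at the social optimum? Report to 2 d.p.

q* = 41.92

Social marginal benefit = demand + MEB = 258.87 - 3.82q.
Set SMB = MC: 258.87 - 3.82q = 6.08 + 2.21q → q* = 41.9221.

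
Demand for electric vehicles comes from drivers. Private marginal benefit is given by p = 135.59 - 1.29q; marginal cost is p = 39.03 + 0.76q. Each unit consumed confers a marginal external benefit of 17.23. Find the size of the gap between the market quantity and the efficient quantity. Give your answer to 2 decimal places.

8.40 units

Market equilibrium (private): 39.03 + 0.76q = 135.59 - 1.29q → q_m = 47.1024.
Social marginal benefit = demand + MEB = 152.82 - 1.29q.
Set SMB = MC: 152.82 - 1.29q = 39.03 + 0.76q → q* = 55.5073.
Gap = |47.1024 − 55.5073| = 8.4049.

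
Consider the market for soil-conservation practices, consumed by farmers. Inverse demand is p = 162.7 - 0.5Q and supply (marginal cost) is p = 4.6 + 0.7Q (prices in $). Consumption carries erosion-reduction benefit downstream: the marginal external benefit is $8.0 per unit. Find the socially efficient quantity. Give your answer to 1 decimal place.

Q* = 138.4

Social marginal benefit = demand + MEB = 170.7 - 0.5Q.
Set SMB = MC: 170.7 - 0.5Q = 4.6 + 0.7Q → Q* = 138.4167.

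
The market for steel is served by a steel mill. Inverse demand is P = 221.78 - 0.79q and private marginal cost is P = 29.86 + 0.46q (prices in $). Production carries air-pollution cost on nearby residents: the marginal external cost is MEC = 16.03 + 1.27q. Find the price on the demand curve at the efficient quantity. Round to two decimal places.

P = $166.64

Social marginal cost = private MC + MEC = 45.89 + 1.73q.
Set SMC = demand: 45.89 + 1.73q = 221.78 - 0.79q → q* = 69.7976.
Consumer price on the demand curve at q*: 221.78 − 0.79×69.7976 = 166.6399.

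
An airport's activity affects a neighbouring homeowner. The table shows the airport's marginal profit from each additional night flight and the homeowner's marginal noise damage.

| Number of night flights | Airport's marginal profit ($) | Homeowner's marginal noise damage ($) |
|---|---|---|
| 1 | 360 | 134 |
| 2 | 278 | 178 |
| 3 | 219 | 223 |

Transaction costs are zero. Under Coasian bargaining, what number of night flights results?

Bargaining reaches the level where marginal profit last exceeds marginal noise damage.
That holds through level 2 (278 ≥ 178) but not at 3 (219 < 223).

2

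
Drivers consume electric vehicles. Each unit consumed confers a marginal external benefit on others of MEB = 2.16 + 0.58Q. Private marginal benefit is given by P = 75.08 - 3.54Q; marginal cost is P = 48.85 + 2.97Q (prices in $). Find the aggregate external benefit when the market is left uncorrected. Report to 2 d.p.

Market equilibrium (private): 48.85 + 2.97Q = 75.08 - 3.54Q → Q_m = 4.0292.
Total external benefit = ∫₀^{Q_m} (2.16 + 0.58Q) dQ = 2.16×4.0292 + ½×0.58×4.0292² = 13.4111.

$13.41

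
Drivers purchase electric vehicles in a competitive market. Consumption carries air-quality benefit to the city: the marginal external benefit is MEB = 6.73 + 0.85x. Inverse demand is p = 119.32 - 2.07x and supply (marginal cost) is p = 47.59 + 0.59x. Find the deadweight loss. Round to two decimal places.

Market equilibrium (private): 47.59 + 0.59x = 119.32 - 2.07x → x_m = 26.9662.
Social marginal benefit = demand + MEB = 126.05 - 1.22x.
Set SMB = MC: 126.05 - 1.22x = 47.59 + 0.59x → x* = 43.3481.
The welfare-loss triangle has base |x_m − x*| and height MEB(x_m) (the vertical gap between SMB and MC is zero at x* and MEB at x_m).
DWL = ½ × 16.3819 × 29.6512 = 242.8715.

DWL = 242.87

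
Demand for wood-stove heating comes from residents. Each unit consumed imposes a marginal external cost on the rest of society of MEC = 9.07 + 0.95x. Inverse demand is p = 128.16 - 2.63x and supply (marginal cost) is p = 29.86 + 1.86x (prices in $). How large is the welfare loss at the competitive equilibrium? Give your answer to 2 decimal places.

Market equilibrium (private): 29.86 + 1.86x = 128.16 - 2.63x → x_m = 21.8931.
Social marginal benefit = demand − MEC = 119.09 - 3.58x.
Set SMB = MC: 119.09 - 3.58x = 29.86 + 1.86x → x* = 16.4026.
Height of the DWL triangle at x_m is MC(x_m) − SMB(x_m) = MEC(x_m) = 29.8684.
DWL = ½ × 5.4905 × 29.8684 = 81.9962.

DWL = $82.00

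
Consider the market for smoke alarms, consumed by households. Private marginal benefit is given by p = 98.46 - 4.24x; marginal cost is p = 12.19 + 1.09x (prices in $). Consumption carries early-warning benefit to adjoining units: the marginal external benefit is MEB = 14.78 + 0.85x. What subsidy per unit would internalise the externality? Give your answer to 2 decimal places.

Social marginal benefit = demand + MEB = 113.24 - 3.39x.
Set SMB = MC: 113.24 - 3.39x = 12.19 + 1.09x → x* = 22.5558.
The Pigouvian subsidy equals MEB at x*: 14.78 + 0.85×22.5558 = 33.9524.

subsidy = $33.95 per unit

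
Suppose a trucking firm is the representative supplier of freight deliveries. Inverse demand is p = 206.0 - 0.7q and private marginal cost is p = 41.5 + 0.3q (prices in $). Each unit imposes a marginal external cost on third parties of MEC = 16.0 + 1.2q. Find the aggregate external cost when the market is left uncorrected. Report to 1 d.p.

Market equilibrium (private): 41.5 + 0.3q = 206.0 - 0.7q → q_m = 164.5000.
Total external cost = ∫₀^{q_m} (16.0 + 1.2q) dq = 16.0×164.5000 + ½×1.2×164.5000² = 18868.1500.

$18868.2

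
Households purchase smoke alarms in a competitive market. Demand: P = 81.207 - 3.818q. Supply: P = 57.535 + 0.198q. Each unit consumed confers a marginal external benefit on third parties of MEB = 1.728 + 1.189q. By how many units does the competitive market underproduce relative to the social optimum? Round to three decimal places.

Market equilibrium (private): 57.535 + 0.198q = 81.207 - 3.818q → q_m = 5.8944.
Social marginal benefit = demand + MEB = 82.935 - 2.629q.
Set SMB = MC: 82.935 - 2.629q = 57.535 + 0.198q → q* = 8.9848.
Gap = |5.8944 − 8.9848| = 3.0904.

3.090 units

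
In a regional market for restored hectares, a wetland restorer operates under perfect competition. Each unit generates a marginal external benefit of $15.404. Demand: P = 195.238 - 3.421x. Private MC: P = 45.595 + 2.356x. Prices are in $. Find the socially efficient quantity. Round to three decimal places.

x* = 28.570

Social marginal cost = private MC − MEB = 30.191 + 2.356x.
Set SMC = demand: 30.191 + 2.356x = 195.238 - 3.421x → x* = 28.5697.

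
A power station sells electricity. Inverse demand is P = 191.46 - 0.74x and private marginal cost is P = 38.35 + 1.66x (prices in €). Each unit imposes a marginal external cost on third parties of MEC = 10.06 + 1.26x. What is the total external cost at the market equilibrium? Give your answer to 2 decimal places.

€3205.83

Market equilibrium (private): 38.35 + 1.66x = 191.46 - 0.74x → x_m = 63.7958.
Total external cost = ∫₀^{x_m} (10.06 + 1.26x) dx = 10.06×63.7958 + ½×1.26×63.7958² = 3205.8253.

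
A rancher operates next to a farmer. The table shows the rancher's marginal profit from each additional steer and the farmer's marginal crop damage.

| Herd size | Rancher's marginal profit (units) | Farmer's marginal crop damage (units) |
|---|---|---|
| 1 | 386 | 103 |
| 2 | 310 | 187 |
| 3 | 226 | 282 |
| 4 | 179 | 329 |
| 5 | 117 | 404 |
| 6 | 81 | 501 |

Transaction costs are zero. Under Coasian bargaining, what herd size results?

Bargaining reaches the level where marginal profit last exceeds marginal crop damage.
That holds through level 2 (310 ≥ 187) but not at 3 (226 < 282).

2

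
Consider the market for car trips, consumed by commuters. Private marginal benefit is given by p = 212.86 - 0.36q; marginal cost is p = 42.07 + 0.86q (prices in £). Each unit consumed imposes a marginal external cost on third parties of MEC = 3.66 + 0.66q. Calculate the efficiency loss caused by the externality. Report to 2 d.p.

DWL = £2453.85

Market equilibrium (private): 42.07 + 0.86q = 212.86 - 0.36q → q_m = 139.9918.
Social marginal benefit = demand − MEC = 209.20 - 1.02q.
Set SMB = MC: 209.20 - 1.02q = 42.07 + 0.86q → q* = 88.8989.
The loss is the area between SMB and MC from q* to q_m; with linear curves that's a triangle of height MEC(q_m).
DWL = ½ × 51.0929 × 96.0546 = 2453.8540.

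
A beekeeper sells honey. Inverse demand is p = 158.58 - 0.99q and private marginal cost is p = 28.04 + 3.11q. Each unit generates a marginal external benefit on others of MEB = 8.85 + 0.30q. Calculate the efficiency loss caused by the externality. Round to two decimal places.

Market equilibrium (private): 28.04 + 3.11q = 158.58 - 0.99q → q_m = 31.8390.
Social marginal cost = private MC − MEB = 19.19 + 2.81q.
Set SMC = demand: 19.19 + 2.81q = 158.58 - 0.99q → q* = 36.6816.
The welfare-loss triangle has base |q_m − q*| and height MEB(q_m) (the vertical gap between SMC and demand is zero at q* and MEB at q_m).
DWL = ½ × 4.8426 × 18.4017 = 44.5560.

DWL = 44.56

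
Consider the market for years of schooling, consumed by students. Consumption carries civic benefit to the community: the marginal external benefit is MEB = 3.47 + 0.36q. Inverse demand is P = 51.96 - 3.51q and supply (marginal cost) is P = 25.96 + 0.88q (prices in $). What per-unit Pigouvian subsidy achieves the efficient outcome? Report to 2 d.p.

Social marginal benefit = demand + MEB = 55.43 - 3.15q.
Set SMB = MC: 55.43 - 3.15q = 25.96 + 0.88q → q* = 7.3127.
The Pigouvian subsidy equals MEB at q*: 3.47 + 0.36×7.3127 = 6.1026.

subsidy = $6.10 per unit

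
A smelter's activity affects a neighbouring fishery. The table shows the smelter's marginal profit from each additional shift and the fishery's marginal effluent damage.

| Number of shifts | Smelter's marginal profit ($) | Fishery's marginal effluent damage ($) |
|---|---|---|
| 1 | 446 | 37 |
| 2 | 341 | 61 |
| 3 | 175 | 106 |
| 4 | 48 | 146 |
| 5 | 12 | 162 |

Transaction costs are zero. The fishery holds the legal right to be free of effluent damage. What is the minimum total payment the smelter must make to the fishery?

Efficient level: marginal profit ≥ marginal effluent damage through level 3, so k* = 3.
With the fishery holding the right, the smelter must at least compensate total damage at k*: 37 + 61 + 106 = 204.

$204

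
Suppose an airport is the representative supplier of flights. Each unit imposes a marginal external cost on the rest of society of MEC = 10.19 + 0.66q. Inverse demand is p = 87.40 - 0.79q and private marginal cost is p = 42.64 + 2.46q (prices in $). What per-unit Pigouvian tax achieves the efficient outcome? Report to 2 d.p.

Social marginal cost = private MC + MEC = 52.83 + 3.12q.
Set SMC = demand: 52.83 + 3.12q = 87.40 - 0.79q → q* = 8.8414.
The Pigouvian tax equals MEC at q*: 10.19 + 0.66×8.8414 = 16.0253.

tax = $16.03 per unit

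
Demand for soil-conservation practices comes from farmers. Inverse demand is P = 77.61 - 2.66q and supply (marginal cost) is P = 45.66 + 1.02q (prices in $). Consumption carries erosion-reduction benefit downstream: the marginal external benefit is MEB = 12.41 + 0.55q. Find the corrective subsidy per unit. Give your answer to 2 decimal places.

Social marginal benefit = demand + MEB = 90.02 - 2.11q.
Set SMB = MC: 90.02 - 2.11q = 45.66 + 1.02q → q* = 14.1725.
The Pigouvian subsidy equals MEB at q*: 12.41 + 0.55×14.1725 = 20.2049.

subsidy = $20.20 per unit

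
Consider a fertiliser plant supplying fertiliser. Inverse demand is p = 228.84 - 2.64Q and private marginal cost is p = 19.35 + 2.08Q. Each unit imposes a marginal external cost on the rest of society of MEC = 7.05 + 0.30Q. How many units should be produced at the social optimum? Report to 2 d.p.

Social marginal cost = private MC + MEC = 26.40 + 2.38Q.
Set SMC = demand: 26.40 + 2.38Q = 228.84 - 2.64Q → Q* = 40.3267.

Q* = 40.33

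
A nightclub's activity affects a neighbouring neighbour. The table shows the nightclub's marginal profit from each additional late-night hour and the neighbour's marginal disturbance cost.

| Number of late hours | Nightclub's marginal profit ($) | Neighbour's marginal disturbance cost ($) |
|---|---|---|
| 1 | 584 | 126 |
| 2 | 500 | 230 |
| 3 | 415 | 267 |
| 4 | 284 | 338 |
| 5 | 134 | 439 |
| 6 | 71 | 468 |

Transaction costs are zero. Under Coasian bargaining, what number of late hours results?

3

Bargaining reaches the level where marginal profit last exceeds marginal disturbance cost.
That holds through level 3 (415 ≥ 267) but not at 4 (284 < 338).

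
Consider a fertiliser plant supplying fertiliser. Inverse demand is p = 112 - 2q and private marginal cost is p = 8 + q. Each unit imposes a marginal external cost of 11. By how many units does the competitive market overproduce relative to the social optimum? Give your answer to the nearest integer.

4 units

Market equilibrium (private): 8 + q = 112 - 2q → q_m = 34.6667.
Social marginal cost = private MC + MEC = 19 + q.
Set SMC = demand: 19 + q = 112 - 2q → q* = 31.0000.
Gap = |34.6667 − 31.0000| = 3.6667.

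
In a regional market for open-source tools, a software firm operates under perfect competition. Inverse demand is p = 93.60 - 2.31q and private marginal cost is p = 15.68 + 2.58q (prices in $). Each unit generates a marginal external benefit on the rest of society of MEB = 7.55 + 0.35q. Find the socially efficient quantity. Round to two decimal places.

q* = 18.83

Social marginal cost = private MC − MEB = 8.13 + 2.23q.
Set SMC = demand: 8.13 + 2.23q = 93.60 - 2.31q → q* = 18.8260.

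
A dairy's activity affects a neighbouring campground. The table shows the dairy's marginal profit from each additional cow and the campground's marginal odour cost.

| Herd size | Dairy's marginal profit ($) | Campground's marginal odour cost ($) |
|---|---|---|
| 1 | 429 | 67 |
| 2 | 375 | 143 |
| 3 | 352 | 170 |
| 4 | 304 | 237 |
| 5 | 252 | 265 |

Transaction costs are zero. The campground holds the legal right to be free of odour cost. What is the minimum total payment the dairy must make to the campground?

Efficient level: marginal profit ≥ marginal odour cost through level 4, so k* = 4.
With the campground holding the right, the dairy must at least compensate total damage at k*: 67 + 143 + 170 + 237 = 617.

$617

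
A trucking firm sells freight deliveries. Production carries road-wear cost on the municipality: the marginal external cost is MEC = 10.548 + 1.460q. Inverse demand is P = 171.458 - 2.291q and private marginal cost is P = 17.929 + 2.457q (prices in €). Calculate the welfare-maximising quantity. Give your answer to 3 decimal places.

Social marginal cost = private MC + MEC = 28.477 + 3.917q.
Set SMC = demand: 28.477 + 3.917q = 171.458 - 2.291q → q* = 23.0317.

q* = 23.032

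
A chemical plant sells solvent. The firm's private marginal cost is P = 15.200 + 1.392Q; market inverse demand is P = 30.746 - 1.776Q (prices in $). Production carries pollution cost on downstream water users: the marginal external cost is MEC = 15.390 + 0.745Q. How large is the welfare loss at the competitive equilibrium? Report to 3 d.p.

Market equilibrium (private): 15.200 + 1.392Q = 30.746 - 1.776Q → Q_m = 4.9072.
Social marginal cost = private MC + MEC = 30.590 + 2.137Q.
Set SMC = demand: 30.590 + 2.137Q = 30.746 - 1.776Q → Q* = 0.0399.
Between Q* and Q_m the wedge SMC − demand runs linearly from 0 to MEC(Q_m), so the loss is a triangle.
DWL = ½ × 4.8673 × 19.0459 = 46.3511.

DWL = $46.351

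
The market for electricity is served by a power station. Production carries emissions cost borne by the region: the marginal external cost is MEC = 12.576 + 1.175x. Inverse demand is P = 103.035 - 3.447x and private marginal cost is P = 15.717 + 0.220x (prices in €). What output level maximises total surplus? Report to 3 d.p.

x* = 15.436

Social marginal cost = private MC + MEC = 28.293 + 1.395x.
Set SMC = demand: 28.293 + 1.395x = 103.035 - 3.447x → x* = 15.4362.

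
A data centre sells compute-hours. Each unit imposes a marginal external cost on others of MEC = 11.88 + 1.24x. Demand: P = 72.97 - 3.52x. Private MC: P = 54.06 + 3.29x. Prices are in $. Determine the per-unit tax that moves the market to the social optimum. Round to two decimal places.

tax = $12.96 per unit

Social marginal cost = private MC + MEC = 65.94 + 4.53x.
Set SMC = demand: 65.94 + 4.53x = 72.97 - 3.52x → x* = 0.8733.
The Pigouvian tax equals MEC at x*: 11.88 + 1.24×0.8733 = 12.9629.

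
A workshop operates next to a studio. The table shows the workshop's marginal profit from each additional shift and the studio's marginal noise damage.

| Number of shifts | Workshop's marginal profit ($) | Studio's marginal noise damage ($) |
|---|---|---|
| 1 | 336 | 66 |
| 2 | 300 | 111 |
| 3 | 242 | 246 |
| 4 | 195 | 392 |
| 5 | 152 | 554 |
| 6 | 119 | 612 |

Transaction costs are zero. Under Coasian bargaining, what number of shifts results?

2

Bargaining reaches the level where marginal profit last exceeds marginal noise damage.
That holds through level 2 (300 ≥ 111) but not at 3 (242 < 246).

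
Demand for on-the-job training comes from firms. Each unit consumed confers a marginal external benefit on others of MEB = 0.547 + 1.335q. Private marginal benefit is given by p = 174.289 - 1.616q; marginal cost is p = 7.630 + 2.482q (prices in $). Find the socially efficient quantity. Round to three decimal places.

Social marginal benefit = demand + MEB = 174.836 - 0.281q.
Set SMB = MC: 174.836 - 0.281q = 7.630 + 2.482q → q* = 60.5161.

q* = 60.516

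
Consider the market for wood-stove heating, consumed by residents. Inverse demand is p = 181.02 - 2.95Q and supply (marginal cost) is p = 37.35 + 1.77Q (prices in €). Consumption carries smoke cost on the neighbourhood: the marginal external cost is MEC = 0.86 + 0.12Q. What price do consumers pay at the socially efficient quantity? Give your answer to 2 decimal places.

P = €93.98

Social marginal benefit = demand − MEC = 180.16 - 3.07Q.
Set SMB = MC: 180.16 - 3.07Q = 37.35 + 1.77Q → Q* = 29.5062.
Consumer price on the demand curve at Q*: 181.02 − 2.95×29.5062 = 93.9767.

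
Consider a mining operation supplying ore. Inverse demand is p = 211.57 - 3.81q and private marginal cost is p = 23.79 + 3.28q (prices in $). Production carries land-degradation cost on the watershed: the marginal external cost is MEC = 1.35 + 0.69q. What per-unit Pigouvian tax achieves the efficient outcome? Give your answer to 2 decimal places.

tax = $17.88 per unit

Social marginal cost = private MC + MEC = 25.14 + 3.97q.
Set SMC = demand: 25.14 + 3.97q = 211.57 - 3.81q → q* = 23.9627.
The Pigouvian tax equals MEC at q*: 1.35 + 0.69×23.9627 = 17.8843.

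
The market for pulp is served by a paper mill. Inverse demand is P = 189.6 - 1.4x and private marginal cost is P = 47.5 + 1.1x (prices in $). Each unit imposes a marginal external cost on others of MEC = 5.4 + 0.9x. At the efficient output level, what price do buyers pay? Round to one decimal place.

P = $133.3

Social marginal cost = private MC + MEC = 52.9 + 2.0x.
Set SMC = demand: 52.9 + 2.0x = 189.6 - 1.4x → x* = 40.2059.
Consumer price on the demand curve at x*: 189.6 − 1.4×40.2059 = 133.3117.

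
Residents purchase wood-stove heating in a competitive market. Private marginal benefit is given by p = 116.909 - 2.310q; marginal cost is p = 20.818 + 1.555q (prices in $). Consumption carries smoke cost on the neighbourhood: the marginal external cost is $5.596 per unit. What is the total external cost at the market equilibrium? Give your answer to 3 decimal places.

$139.127

Market equilibrium (private): 20.818 + 1.555q = 116.909 - 2.310q → q_m = 24.8618.
Total external cost = MEC × q_m = 5.596 × 24.8618 = 139.1266.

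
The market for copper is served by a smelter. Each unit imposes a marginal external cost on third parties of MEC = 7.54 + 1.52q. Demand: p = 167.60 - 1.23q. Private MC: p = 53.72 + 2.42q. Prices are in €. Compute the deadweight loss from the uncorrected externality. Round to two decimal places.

DWL = €292.17

Market equilibrium (private): 53.72 + 2.42q = 167.60 - 1.23q → q_m = 31.2000.
Social marginal cost = private MC + MEC = 61.26 + 3.94q.
Set SMC = demand: 61.26 + 3.94q = 167.60 - 1.23q → q* = 20.5687.
Height of the DWL triangle at q_m is SMC(q_m) − demand(q_m) = MEC(q_m) = 54.9640.
DWL = ½ × 10.6313 × 54.9640 = 292.1694.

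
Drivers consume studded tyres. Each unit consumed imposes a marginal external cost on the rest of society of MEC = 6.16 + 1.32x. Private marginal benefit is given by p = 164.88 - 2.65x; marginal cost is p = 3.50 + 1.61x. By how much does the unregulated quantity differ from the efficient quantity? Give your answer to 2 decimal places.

Market equilibrium (private): 3.50 + 1.61x = 164.88 - 2.65x → x_m = 37.8826.
Social marginal benefit = demand − MEC = 158.72 - 3.97x.
Set SMB = MC: 158.72 - 3.97x = 3.50 + 1.61x → x* = 27.8172.
Gap = |37.8826 − 27.8172| = 10.0654.

10.07 units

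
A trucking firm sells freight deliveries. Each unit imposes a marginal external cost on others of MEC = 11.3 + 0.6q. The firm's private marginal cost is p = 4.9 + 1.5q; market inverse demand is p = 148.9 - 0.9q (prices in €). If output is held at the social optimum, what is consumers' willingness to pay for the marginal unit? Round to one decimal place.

Social marginal cost = private MC + MEC = 16.2 + 2.1q.
Set SMC = demand: 16.2 + 2.1q = 148.9 - 0.9q → q* = 44.2333.
Consumer price on the demand curve at q*: 148.9 − 0.9×44.2333 = 109.0900.

P = €109.1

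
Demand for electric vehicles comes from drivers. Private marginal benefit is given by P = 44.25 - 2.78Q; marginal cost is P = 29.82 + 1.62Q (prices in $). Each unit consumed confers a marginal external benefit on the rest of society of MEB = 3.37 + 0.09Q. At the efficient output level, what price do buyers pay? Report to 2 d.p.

P = $32.77

Social marginal benefit = demand + MEB = 47.62 - 2.69Q.
Set SMB = MC: 47.62 - 2.69Q = 29.82 + 1.62Q → Q* = 4.1299.
Consumer price on the demand curve at Q*: 44.25 − 2.78×4.1299 = 32.7689.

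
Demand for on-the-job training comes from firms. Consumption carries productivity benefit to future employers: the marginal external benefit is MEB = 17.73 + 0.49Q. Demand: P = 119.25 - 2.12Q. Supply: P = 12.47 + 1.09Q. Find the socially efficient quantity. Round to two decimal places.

Q* = 45.78

Social marginal benefit = demand + MEB = 136.98 - 1.63Q.
Set SMB = MC: 136.98 - 1.63Q = 12.47 + 1.09Q → Q* = 45.7757.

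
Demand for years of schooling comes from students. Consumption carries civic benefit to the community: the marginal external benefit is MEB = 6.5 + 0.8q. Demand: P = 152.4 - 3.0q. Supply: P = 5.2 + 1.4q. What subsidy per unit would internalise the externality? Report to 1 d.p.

Social marginal benefit = demand + MEB = 158.9 - 2.2q.
Set SMB = MC: 158.9 - 2.2q = 5.2 + 1.4q → q* = 42.6944.
The Pigouvian subsidy equals MEB at q*: 6.5 + 0.8×42.6944 = 40.6555.

subsidy = 40.7 per unit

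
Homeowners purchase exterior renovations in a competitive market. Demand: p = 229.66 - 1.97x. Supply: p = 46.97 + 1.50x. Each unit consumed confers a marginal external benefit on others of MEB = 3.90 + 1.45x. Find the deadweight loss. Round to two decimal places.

Market equilibrium (private): 46.97 + 1.50x = 229.66 - 1.97x → x_m = 52.6484.
Social marginal benefit = demand + MEB = 233.56 - 0.52x.
Set SMB = MC: 233.56 - 0.52x = 46.97 + 1.50x → x* = 92.3713.
Height of the DWL triangle at x_m is SMB(x_m) − MC(x_m) = MEB(x_m) = 80.2402.
DWL = ½ × 39.7229 × 80.2402 = 1593.6867.

DWL = 1593.69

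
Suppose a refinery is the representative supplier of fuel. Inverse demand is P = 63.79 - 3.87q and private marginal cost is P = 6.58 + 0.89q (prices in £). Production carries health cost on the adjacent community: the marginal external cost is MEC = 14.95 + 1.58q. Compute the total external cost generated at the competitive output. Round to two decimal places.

£293.80

Market equilibrium (private): 6.58 + 0.89q = 63.79 - 3.87q → q_m = 12.0189.
Total external cost = ∫₀^{q_m} (14.95 + 1.58q) dq = 14.95×12.0189 + ½×1.58×12.0189² = 293.8012.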